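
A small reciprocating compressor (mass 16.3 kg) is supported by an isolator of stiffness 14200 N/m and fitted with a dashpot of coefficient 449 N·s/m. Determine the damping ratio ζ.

0.467

ω_n = √(k/m) = √(14200/16.3) = 29.52 rad/s.
Critical damping c_c = 2√(k·m) = 2√(14200 × 16.3) = 962.2 N·s/m, so ζ = c/c_c = 449/962.2 = 0.4666.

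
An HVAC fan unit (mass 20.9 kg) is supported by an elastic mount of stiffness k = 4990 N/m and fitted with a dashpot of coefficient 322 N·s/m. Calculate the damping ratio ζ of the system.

ω_n = √(k/m) = √(4990/20.9) = 15.45 rad/s.
Critical damping c_c = 2√(k·m) = 2√(4990 × 20.9) = 645.9 N·s/m, so ζ = c/c_c = 322/645.9 = 0.4985.

0.499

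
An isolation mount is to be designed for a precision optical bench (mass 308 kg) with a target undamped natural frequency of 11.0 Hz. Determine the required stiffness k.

ω_n = 2πf_n = 2π × 11.0 = 69.12 rad/s.
k = m·ω_n² = 308 × 69.12² = 308 × 4777 = 1471000 N/m.

1470000 N/m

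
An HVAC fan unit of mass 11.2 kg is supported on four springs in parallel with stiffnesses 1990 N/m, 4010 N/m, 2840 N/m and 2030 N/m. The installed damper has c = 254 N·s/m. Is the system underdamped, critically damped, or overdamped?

Parallel springs add: k_eq = 1990 + 4010 + 2840 + 2030 = 10870 N/m.
c_c = 2√(k_eq·m) = 697.8 N·s/m; ζ = c/c_c = 254/697.8 = 0.364.
Since ζ < 1 the system is underdamped.

underdamped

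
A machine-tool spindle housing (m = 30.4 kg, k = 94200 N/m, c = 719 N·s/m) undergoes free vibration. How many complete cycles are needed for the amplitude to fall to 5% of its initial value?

ζ = c/(2√(km)) = 719/(2√(94200 × 30.4)) = 719/3384 = 0.2124.
Logarithmic decrement δ = 2πζ/√(1 − ζ²) = 2π × 0.2124/√(1 − 0.0451) = 1.366.
x_n/x₀ = e^(−nδ) ≤ 0.05; take ln: n ≥ ln(1/0.05)/δ = 2.996/1.366 = 2.193.
So 3 complete cycles are required.

3 cycles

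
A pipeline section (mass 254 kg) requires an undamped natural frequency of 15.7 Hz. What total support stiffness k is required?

2470000 N/m

ω_n = 2πf_n = 2π × 15.7 = 98.65 rad/s.
k = m·ω_n² = 254 × 98.65² = 254 × 9731 = 2472000 N/m.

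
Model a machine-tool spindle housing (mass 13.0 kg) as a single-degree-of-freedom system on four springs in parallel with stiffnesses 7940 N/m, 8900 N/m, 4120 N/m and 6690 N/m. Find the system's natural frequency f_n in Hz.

7.34 Hz

Parallel springs add: k_eq = 7940 + 8900 + 4120 + 6690 = 27650 N/m.
ω_n = √(k_eq/m) = √(27650/13.0) = √2127 = 46.12 rad/s.
f_n = ω_n/(2π) = 46.12/6.283 = 7.340 Hz.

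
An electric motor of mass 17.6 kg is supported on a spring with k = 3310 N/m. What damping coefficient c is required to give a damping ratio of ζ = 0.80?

c_c = 2√(k·m) = 2√(3310 × 17.6) = 482.7 N·s/m.
c = ζ·c_c = 0.80 × 482.7 = 386.2 N·s/m.

386 N·s/m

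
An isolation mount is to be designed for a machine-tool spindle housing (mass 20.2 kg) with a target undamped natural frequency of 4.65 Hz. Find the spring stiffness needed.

17200 N/m

ω_n = 2πf_n = 2π × 4.65 = 29.22 rad/s.
k = m·ω_n² = 20.2 × 29.22² = 20.2 × 853.6 = 17240 N/m.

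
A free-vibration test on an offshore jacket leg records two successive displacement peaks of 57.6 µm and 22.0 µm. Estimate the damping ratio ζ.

0.151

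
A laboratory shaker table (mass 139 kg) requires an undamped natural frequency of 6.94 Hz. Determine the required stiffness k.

264000 N/m

ω_n = 2πf_n = 2π × 6.94 = 43.61 rad/s.
k = m·ω_n² = 139 × 43.61² = 139 × 1901 = 264300 N/m.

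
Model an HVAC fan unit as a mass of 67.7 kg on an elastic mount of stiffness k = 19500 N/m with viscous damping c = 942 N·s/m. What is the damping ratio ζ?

ω_n = √(k/m) = √(19500/67.7) = 16.97 rad/s.
Critical damping c_c = 2√(k·m) = 2√(19500 × 67.7) = 2298 N·s/m, so ζ = c/c_c = 942/2298 = 0.4099.

0.410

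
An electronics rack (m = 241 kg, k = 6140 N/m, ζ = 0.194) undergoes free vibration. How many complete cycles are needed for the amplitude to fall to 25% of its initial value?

Logarithmic decrement δ = 2πζ/√(1 − ζ²) = 2π × 0.1940/√(1 − 0.0376) = 1.243.
x_n/x₀ = e^(−nδ) ≤ 0.25; take ln: n ≥ ln(1/0.25)/δ = 1.386/1.243 = 1.116.
So 2 complete cycles are required.

2 cycles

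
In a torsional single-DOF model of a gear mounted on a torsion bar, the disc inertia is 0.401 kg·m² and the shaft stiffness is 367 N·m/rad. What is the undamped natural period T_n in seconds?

0.208 s

ω_n = √(k_t/J) = √(367/0.401) = √915.2 = 30.25 rad/s.
T_n = 2π/ω_n = 6.283/30.25 = 0.2077 s.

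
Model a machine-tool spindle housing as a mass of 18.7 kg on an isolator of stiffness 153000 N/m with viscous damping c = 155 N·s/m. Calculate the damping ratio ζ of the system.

ω_n = √(k/m) = √(153000/18.7) = 90.45 rad/s.
Critical damping c_c = 2√(k·m) = 2√(153000 × 18.7) = 3383 N·s/m, so ζ = c/c_c = 155/3383 = 0.04582.

0.0458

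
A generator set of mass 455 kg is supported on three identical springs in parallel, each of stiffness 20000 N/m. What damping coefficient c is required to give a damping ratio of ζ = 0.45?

Parallel springs add: k_eq = 3 × 20000 = 60000 N/m.
c_c = 2√(k_eq·m) = 2√(60000 × 455) = 10450 N·s/m.
c = ζ·c_c = 0.45 × 10450 = 4702 N·s/m.

4700 N·s/m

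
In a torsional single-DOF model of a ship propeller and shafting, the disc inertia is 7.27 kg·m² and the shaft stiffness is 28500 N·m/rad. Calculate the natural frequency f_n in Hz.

ω_n = √(k_t/J) = √(28500/7.27) = √3920 = 62.61 rad/s.
f_n = ω_n/(2π) = 62.61/6.283 = 9.965 Hz.

9.96 Hz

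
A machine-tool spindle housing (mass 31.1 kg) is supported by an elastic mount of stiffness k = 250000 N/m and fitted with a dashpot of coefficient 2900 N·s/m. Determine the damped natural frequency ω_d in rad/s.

76.6 rad/s

ω_n = √(k/m) = √(250000/31.1) = 89.66 rad/s.
Critical damping c_c = 2√(k·m) = 2√(250000 × 31.1) = 5577 N·s/m, so ζ = c/c_c = 2900/5577 = 0.5200.
ω_d = ω_n√(1 − ζ²) = 89.66 × √(1 − 0.270) = 76.58 rad/s.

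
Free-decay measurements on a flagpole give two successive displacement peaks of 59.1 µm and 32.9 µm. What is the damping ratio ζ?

Logarithmic decrement δ = (1/n)·ln(x₀/x_n) = (1/1)·ln(59.1/32.9) = (1/1)·ln(1.796) = 0.5858.
ζ = δ/√(4π² + δ²) = 0.5858/√(39.48 + 0.343) = 0.5858/6.310 = 0.09282.

0.0928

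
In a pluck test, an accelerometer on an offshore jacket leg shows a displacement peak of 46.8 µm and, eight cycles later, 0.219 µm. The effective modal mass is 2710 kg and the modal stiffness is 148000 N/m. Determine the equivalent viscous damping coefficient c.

4250 N·s/m

Logarithmic decrement δ = (1/n)·ln(x₀/x_n) = (1/8)·ln(46.8/0.219) = (1/8)·ln(213.7) = 0.6706.
ζ = δ/√(4π² + δ²) = 0.6706/√(39.48 + 0.450) = 0.6706/6.319 = 0.1061.
c = ζ · 2√(km) = 0.1061 × 2√(148000 × 2710) = 0.1061 × 40050 = 4251 N·s/m.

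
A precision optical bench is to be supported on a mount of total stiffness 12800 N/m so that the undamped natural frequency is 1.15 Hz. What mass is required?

245 kg

ω_n = 2πf_n = 2π × 1.15 = 7.226 rad/s.
m = k/ω_n² = 12800/7.226² = 12800/52.21 = 245.2 kg.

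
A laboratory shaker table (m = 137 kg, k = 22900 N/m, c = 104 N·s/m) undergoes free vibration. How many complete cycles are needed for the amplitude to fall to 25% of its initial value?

8 cycles

ζ = c/(2√(km)) = 104/(2√(22900 × 137)) = 104/3542 = 0.02936.
Logarithmic decrement δ = 2πζ/√(1 − ζ²) = 2π × 0.02936/√(1 − 0.000862) = 0.1845.
x_n/x₀ = e^(−nδ) ≤ 0.25; take ln: n ≥ ln(1/0.25)/δ = 1.386/0.1845 = 7.512.
So 8 complete cycles are required.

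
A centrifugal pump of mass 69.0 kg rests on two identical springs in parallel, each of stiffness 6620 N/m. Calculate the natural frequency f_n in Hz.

Parallel springs add: k_eq = 2 × 6620 = 13240 N/m.
ω_n = √(k_eq/m) = √(13240/69.0) = √191.9 = 13.85 rad/s.
f_n = ω_n/(2π) = 13.85/6.283 = 2.205 Hz.

2.20 Hz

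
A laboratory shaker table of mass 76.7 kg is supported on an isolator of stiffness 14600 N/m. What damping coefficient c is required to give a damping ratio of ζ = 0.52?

c_c = 2√(k·m) = 2√(14600 × 76.7) = 2116 N·s/m.
c = ζ·c_c = 0.52 × 2116 = 1101 N·s/m.

1100 N·s/m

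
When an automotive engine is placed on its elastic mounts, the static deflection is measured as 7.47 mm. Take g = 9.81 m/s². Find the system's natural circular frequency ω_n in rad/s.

36.2 rad/s

ω_n = √(g/δ_st) = √(9.81/0.00747) = √1313 = 36.24 rad/s.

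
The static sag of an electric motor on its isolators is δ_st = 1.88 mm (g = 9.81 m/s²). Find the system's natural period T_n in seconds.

0.0870 s

ω_n = √(g/δ_st) = √(9.81/0.00188) = √5218 = 72.24 rad/s.
T_n = 2π/ω_n = 6.283/72.24 = 0.08698 s.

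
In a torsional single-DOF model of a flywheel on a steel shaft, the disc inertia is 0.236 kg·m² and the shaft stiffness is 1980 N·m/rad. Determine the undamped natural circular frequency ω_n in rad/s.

91.6 rad/s

ω_n = √(k_t/J) = √(1980/0.236) = √8390 = 91.60 rad/s.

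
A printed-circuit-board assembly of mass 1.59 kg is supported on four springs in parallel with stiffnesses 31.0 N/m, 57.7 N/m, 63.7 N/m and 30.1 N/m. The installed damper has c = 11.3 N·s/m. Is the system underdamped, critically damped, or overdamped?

underdamped

Parallel springs add: k_eq = 31.0 + 57.7 + 63.7 + 30.1 = 182.5 N/m.
c_c = 2√(k_eq·m) = 34.07 N·s/m; ζ = c/c_c = 11.3/34.07 = 0.332.
Since ζ < 1 the system is underdamped.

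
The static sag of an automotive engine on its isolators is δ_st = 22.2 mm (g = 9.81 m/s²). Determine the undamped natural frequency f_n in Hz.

ω_n = √(g/δ_st) = √(9.81/0.0222) = √441.9 = 21.02 rad/s.
f_n = ω_n/(2π) = 21.02/6.283 = 3.346 Hz.

3.35 Hz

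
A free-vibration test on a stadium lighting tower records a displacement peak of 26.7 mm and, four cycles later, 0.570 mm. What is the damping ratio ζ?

Logarithmic decrement δ = (1/n)·ln(x₀/x_n) = (1/4)·ln(26.7/0.570) = (1/4)·ln(46.84) = 0.9617.
ζ = δ/√(4π² + δ²) = 0.9617/√(39.48 + 0.925) = 0.9617/6.356 = 0.1513.

0.151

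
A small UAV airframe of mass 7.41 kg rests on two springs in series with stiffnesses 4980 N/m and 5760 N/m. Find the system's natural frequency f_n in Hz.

3.02 Hz

Series springs: 1/k_eq = 1/4980 + 1/5760 = 0.0003744, so k_eq = 2671 N/m.
ω_n = √(k_eq/m) = √(2671/7.41) = √360.4 = 18.99 rad/s.
f_n = ω_n/(2π) = 18.99/6.283 = 3.022 Hz.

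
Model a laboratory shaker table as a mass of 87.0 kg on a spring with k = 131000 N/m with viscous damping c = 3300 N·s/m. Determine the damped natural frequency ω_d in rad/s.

33.9 rad/s

ω_n = √(k/m) = √(131000/87.0) = 38.80 rad/s.
Critical damping c_c = 2√(k·m) = 2√(131000 × 87.0) = 6752 N·s/m, so ζ = c/c_c = 3300/6752 = 0.4888.
ω_d = ω_n√(1 − ζ²) = 38.80 × √(1 − 0.239) = 33.85 rad/s.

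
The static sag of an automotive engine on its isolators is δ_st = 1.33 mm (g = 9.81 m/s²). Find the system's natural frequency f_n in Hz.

ω_n = √(g/δ_st) = √(9.81/0.00133) = √7376 = 85.88 rad/s.
f_n = ω_n/(2π) = 85.88/6.283 = 13.67 Hz.

13.7 Hz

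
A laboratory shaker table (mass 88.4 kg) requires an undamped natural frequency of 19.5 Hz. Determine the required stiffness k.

1330000 N/m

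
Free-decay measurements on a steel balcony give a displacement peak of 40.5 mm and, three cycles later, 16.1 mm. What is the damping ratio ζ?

0.0489

Logarithmic decrement δ = (1/n)·ln(x₀/x_n) = (1/3)·ln(40.5/16.1) = (1/3)·ln(2.516) = 0.3075.
ζ = δ/√(4π² + δ²) = 0.3075/√(39.48 + 0.0946) = 0.3075/6.291 = 0.04888.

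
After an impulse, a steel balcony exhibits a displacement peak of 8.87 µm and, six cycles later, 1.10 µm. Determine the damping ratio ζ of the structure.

Logarithmic decrement δ = (1/n)·ln(x₀/x_n) = (1/6)·ln(8.87/1.10) = (1/6)·ln(8.064) = 0.3479.
ζ = δ/√(4π² + δ²) = 0.3479/√(39.48 + 0.121) = 0.3479/6.293 = 0.05528.

0.0553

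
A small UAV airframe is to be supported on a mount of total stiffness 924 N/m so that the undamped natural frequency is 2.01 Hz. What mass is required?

ω_n = 2πf_n = 2π × 2.01 = 12.63 rad/s.
m = k/ω_n² = 924/12.63² = 924/159.5 = 5.793 kg.

5.79 kg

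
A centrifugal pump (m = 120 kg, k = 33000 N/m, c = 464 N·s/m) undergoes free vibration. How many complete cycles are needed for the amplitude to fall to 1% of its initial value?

ζ = c/(2√(km)) = 464/(2√(33000 × 120)) = 464/3980 = 0.1166.
Logarithmic decrement δ = 2πζ/√(1 − ζ²) = 2π × 0.1166/√(1 − 0.0136) = 0.7376.
x_n/x₀ = e^(−nδ) ≤ 0.01; take ln: n ≥ ln(1/0.01)/δ = 4.605/0.7376 = 6.244.
So 7 complete cycles are required.

7 cycles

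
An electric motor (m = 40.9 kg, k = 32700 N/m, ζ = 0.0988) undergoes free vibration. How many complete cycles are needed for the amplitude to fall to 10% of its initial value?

4 cycles

Logarithmic decrement δ = 2πζ/√(1 − ζ²) = 2π × 0.09880/√(1 − 0.00976) = 0.6238.
x_n/x₀ = e^(−nδ) ≤ 0.1; take ln: n ≥ ln(1/0.1)/δ = 2.303/0.6238 = 3.691.
So 4 complete cycles are required.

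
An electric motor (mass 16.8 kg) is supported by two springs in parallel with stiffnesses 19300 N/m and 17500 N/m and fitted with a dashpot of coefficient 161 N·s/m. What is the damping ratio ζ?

0.102

Parallel springs add: k_eq = 19300 + 17500 = 36800 N/m.
ω_n = √(k_eq/m) = √(36800/16.8) = 46.80 rad/s.
Critical damping c_c = 2√(k_eq·m) = 2√(36800 × 16.8) = 1573 N·s/m, so ζ = c/c_c = 161/1573 = 0.1024.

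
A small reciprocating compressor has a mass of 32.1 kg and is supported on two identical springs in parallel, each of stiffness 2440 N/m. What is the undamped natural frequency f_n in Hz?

1.96 Hz

Parallel springs add: k_eq = 2 × 2440 = 4880 N/m.
ω_n = √(k_eq/m) = √(4880/32.1) = √152.0 = 12.33 rad/s.
f_n = ω_n/(2π) = 12.33/6.283 = 1.962 Hz.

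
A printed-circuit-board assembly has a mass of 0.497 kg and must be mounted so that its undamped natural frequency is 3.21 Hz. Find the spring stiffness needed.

ω_n = 2πf_n = 2π × 3.21 = 20.17 rad/s.
k = m·ω_n² = 0.497 × 20.17² = 0.497 × 406.8 = 202.2 N/m.

202 N/m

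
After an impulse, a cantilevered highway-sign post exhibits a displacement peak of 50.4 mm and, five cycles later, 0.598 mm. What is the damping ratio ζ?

Logarithmic decrement δ = (1/n)·ln(x₀/x_n) = (1/5)·ln(50.4/0.598) = (1/5)·ln(84.28) = 0.8868.
ζ = δ/√(4π² + δ²) = 0.8868/√(39.48 + 0.786) = 0.8868/6.345 = 0.1398.

0.140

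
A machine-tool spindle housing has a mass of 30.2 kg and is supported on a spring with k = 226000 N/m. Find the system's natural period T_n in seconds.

0.0726 s

ω_n = √(k/m) = √(226000/30.2) = √7483 = 86.51 rad/s.
T_n = 2π/ω_n = 6.283/86.51 = 0.07263 s.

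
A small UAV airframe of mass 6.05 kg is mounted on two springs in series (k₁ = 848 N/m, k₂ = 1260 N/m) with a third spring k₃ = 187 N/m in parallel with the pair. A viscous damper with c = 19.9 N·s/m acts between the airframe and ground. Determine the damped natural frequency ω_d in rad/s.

10.6 rad/s

Series pair: k_s = k₁k₂/(k₁+k₂) = (848)(1260)/(848 + 1260) = 506.9 N/m. In parallel with k₃: k_eq = 506.9 + 187 = 693.9 N/m.
ω_n = √(k_eq/m) = √(693.9/6.05) = 10.71 rad/s.
Critical damping c_c = 2√(k_eq·m) = 2√(693.9 × 6.05) = 129.6 N·s/m, so ζ = c/c_c = 19.9/129.6 = 0.1536.
ω_d = ω_n√(1 − ζ²) = 10.71 × √(1 − 0.0236) = 10.58 rad/s.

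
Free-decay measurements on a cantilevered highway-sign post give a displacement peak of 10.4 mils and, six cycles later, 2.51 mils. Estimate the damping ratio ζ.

Logarithmic decrement δ = (1/n)·ln(x₀/x_n) = (1/6)·ln(10.4/2.51) = (1/6)·ln(4.143) = 0.2369.
ζ = δ/√(4π² + δ²) = 0.2369/√(39.48 + 0.0561) = 0.2369/6.288 = 0.03768.

0.0377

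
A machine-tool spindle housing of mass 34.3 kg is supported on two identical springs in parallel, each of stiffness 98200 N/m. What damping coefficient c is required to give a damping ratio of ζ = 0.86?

4460 N·s/m

Parallel springs add: k_eq = 2 × 98200 = 196400 N/m.
c_c = 2√(k_eq·m) = 2√(196400 × 34.3) = 5191 N·s/m.
c = ζ·c_c = 0.86 × 5191 = 4464 N·s/m.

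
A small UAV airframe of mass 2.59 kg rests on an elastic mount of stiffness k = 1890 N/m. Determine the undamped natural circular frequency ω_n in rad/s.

27.0 rad/s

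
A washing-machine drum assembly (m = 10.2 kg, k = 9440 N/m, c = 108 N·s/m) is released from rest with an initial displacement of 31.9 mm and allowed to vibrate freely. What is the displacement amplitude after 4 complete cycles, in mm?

ζ = c/(2√(km)) = 108/(2√(9440 × 10.2)) = 108/620.6 = 0.1740.
Logarithmic decrement δ = 2πζ/√(1 − ζ²) = 2π × 0.1740/√(1 − 0.0303) = 1.110.
After n cycles, x_n/x₀ = e^(−nδ), so x_4 = 31.9 × e^(−4 × 1.110) = 31.9 × 0.01178 = 0.3757 mm.

0.376 mm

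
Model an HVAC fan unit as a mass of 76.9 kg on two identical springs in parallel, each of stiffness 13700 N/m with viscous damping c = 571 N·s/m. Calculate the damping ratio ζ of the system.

0.197

Parallel springs add: k_eq = 2 × 13700 = 27400 N/m.
ω_n = √(k_eq/m) = √(27400/76.9) = 18.88 rad/s.
Critical damping c_c = 2√(k_eq·m) = 2√(27400 × 76.9) = 2903 N·s/m, so ζ = c/c_c = 571/2903 = 0.1967.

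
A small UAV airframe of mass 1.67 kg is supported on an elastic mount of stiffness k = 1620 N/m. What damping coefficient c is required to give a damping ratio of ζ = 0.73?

75.9 N·s/m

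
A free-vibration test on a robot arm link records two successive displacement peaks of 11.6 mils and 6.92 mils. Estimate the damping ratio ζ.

0.0819

Logarithmic decrement δ = (1/n)·ln(x₀/x_n) = (1/1)·ln(11.6/6.92) = (1/1)·ln(1.676) = 0.5166.
ζ = δ/√(4π² + δ²) = 0.5166/√(39.48 + 0.267) = 0.5166/6.304 = 0.08194.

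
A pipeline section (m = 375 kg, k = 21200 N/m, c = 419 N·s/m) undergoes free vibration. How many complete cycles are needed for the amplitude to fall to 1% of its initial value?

10 cycles

ζ = c/(2√(km)) = 419/(2√(21200 × 375)) = 419/5639 = 0.07430.
Logarithmic decrement δ = 2πζ/√(1 − ζ²) = 2π × 0.07430/√(1 − 0.00552) = 0.4681.
x_n/x₀ = e^(−nδ) ≤ 0.01; take ln: n ≥ ln(1/0.01)/δ = 4.605/0.4681 = 9.837.
So 10 complete cycles are required.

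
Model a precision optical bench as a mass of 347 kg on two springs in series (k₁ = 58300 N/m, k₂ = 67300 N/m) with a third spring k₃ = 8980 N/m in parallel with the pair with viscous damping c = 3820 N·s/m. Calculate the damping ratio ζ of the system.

Series pair: k_s = k₁k₂/(k₁+k₂) = (58300)(67300)/(58300 + 67300) = 31240 N/m. In parallel with k₃: k_eq = 31240 + 8980 = 40220 N/m.
ω_n = √(k_eq/m) = √(40220/347) = 10.77 rad/s.
Critical damping c_c = 2√(k_eq·m) = 2√(40220 × 347) = 7472 N·s/m, so ζ = c/c_c = 3820/7472 = 0.5113.

0.511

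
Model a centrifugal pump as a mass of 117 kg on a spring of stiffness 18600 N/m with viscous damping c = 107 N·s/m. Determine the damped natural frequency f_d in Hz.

ω_n = √(k/m) = √(18600/117) = 12.61 rad/s.
Critical damping c_c = 2√(k·m) = 2√(18600 × 117) = 2950 N·s/m, so ζ = c/c_c = 107/2950 = 0.03627.
ω_d = ω_n√(1 − ζ²) = 12.61 × √(1 − 0.00132) = 12.60 rad/s.
f_d = ω_d/(2π) = 2.005 Hz.

2.01 Hz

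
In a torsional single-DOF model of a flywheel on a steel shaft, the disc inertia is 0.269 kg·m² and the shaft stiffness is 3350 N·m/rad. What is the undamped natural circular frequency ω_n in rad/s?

112 rad/s

ω_n = √(k_t/J) = √(3350/0.269) = √12450 = 111.6 rad/s.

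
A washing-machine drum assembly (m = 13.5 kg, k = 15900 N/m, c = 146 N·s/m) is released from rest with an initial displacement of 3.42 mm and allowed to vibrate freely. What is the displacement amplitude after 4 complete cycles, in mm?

ζ = c/(2√(km)) = 146/(2√(15900 × 13.5)) = 146/926.6 = 0.1576.
Logarithmic decrement δ = 2πζ/√(1 − ζ²) = 2π × 0.1576/√(1 − 0.0248) = 1.003.
After n cycles, x_n/x₀ = e^(−nδ), so x_4 = 3.42 × e^(−4 × 1.003) = 3.42 × 0.01813 = 0.06201 mm.

0.0620 mm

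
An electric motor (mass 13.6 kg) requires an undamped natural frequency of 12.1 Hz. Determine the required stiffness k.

78600 N/m

ω_n = 2πf_n = 2π × 12.1 = 76.03 rad/s.
k = m·ω_n² = 13.6 × 76.03² = 13.6 × 5780 = 78610 N/m.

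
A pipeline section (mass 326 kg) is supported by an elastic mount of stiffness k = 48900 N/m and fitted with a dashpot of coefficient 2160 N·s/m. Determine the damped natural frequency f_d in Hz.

ω_n = √(k/m) = √(48900/326) = 12.25 rad/s.
Critical damping c_c = 2√(k·m) = 2√(48900 × 326) = 7985 N·s/m, so ζ = c/c_c = 2160/7985 = 0.2705.
ω_d = ω_n√(1 − ζ²) = 12.25 × √(1 − 0.0732) = 11.79 rad/s.
f_d = ω_d/(2π) = 1.877 Hz.

1.88 Hz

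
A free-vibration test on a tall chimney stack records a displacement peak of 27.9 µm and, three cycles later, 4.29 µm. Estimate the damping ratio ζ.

0.0988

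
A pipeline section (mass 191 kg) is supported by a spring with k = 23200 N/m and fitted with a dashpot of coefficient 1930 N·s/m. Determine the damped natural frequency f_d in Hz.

1.56 Hz

ω_n = √(k/m) = √(23200/191) = 11.02 rad/s.
Critical damping c_c = 2√(k·m) = 2√(23200 × 191) = 4210 N·s/m, so ζ = c/c_c = 1930/4210 = 0.4584.
ω_d = ω_n√(1 − ζ²) = 11.02 × √(1 − 0.210) = 9.795 rad/s.
f_d = ω_d/(2π) = 1.559 Hz.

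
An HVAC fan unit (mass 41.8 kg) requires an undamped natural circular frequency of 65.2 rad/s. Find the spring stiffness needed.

k = m·ω_n² = 41.8 × 65.20² = 41.8 × 4251 = 177700 N/m.

178000 N/m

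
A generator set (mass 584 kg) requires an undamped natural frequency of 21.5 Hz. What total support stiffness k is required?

ω_n = 2πf_n = 2π × 21.5 = 135.1 rad/s.
k = m·ω_n² = 584 × 135.1² = 584 × 18250 = 10660000 N/m.

10700000 N/m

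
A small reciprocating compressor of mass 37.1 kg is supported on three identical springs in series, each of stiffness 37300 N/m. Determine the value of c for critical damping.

Series springs: 1/k_eq = 3/37300, so k_eq = 37300/3 = 12430 N/m.
c_c = 2√(k_eq·m) = 2√(12430 × 37.1) = 2 × 679.2 = 1358 N·s/m.

1360 N·s/m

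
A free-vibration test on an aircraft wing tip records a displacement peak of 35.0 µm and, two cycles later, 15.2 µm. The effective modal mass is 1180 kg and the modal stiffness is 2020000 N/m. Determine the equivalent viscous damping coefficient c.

6470 N·s/m

Logarithmic decrement δ = (1/n)·ln(x₀/x_n) = (1/2)·ln(35.0/15.2) = (1/2)·ln(2.303) = 0.4170.
ζ = δ/√(4π² + δ²) = 0.4170/√(39.48 + 0.174) = 0.4170/6.297 = 0.06623.
c = ζ · 2√(km) = 0.06623 × 2√(2020000 × 1180) = 0.06623 × 97640 = 6467 N·s/m.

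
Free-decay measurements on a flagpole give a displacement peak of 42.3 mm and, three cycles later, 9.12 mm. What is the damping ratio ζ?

0.0811

Logarithmic decrement δ = (1/n)·ln(x₀/x_n) = (1/3)·ln(42.3/9.12) = (1/3)·ln(4.638) = 0.5114.
ζ = δ/√(4π² + δ²) = 0.5114/√(39.48 + 0.262) = 0.5114/6.304 = 0.08113.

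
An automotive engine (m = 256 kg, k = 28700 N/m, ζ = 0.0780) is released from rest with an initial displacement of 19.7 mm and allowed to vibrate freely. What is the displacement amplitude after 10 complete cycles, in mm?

0.144 mm

Logarithmic decrement δ = 2πζ/√(1 − ζ²) = 2π × 0.07800/√(1 − 0.00608) = 0.4916.
After n cycles, x_n/x₀ = e^(−nδ), so x_10 = 19.7 × e^(−10 × 0.4916) = 19.7 × 0.007329 = 0.1444 mm.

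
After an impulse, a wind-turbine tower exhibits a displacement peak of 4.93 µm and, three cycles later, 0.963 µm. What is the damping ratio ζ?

Logarithmic decrement δ = (1/n)·ln(x₀/x_n) = (1/3)·ln(4.93/0.963) = (1/3)·ln(5.119) = 0.5443.
ζ = δ/√(4π² + δ²) = 0.5443/√(39.48 + 0.296) = 0.5443/6.307 = 0.08631.

0.0863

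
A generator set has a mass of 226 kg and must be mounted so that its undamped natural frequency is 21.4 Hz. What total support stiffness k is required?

ω_n = 2πf_n = 2π × 21.4 = 134.5 rad/s.
k = m·ω_n² = 226 × 134.5² = 226 × 18080 = 4086000 N/m.

4090000 N/m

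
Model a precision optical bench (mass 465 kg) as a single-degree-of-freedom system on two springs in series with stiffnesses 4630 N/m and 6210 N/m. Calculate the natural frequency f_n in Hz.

Series springs: 1/k_eq = 1/4630 + 1/6210 = 0.0003770, so k_eq = 2652 N/m.
ω_n = √(k_eq/m) = √(2652/465) = √5.704 = 2.388 rad/s.
f_n = ω_n/(2π) = 2.388/6.283 = 0.3801 Hz.

0.380 Hz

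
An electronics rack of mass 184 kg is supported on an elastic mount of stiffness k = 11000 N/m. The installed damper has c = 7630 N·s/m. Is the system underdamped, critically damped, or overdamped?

c_c = 2√(k·m) = 2845 N·s/m; ζ = c/c_c = 7630/2845 = 2.68.
Since ζ > 1 the system is overdamped.

overdamped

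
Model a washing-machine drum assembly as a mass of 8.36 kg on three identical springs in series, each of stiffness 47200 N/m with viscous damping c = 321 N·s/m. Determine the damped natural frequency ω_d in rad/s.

38.9 rad/s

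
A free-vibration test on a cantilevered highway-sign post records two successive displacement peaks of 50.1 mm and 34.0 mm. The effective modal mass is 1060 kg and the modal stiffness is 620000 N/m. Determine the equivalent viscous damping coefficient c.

3160 N·s/m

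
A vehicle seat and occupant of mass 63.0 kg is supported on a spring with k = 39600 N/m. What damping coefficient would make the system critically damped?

3160 N·s/m

c_c = 2√(k·m) = 2√(39600 × 63.0) = 2 × 1579 = 3159 N·s/m.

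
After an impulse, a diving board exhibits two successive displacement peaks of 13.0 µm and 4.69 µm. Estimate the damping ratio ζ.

Logarithmic decrement δ = (1/n)·ln(x₀/x_n) = (1/1)·ln(13.0/4.69) = (1/1)·ln(2.772) = 1.020.
ζ = δ/√(4π² + δ²) = 1.020/√(39.48 + 1.04) = 1.020/6.365 = 0.1602.

0.160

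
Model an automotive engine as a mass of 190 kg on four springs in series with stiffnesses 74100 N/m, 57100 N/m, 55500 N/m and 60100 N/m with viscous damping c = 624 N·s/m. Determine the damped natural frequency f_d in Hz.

Series springs: 1/k_eq = 1/74100 + 1/57100 + 1/55500 + 1/60100 = 6.567×10^-5, so k_eq = 15230 N/m.
ω_n = √(k_eq/m) = √(15230/190) = 8.953 rad/s.
Critical damping c_c = 2√(k_eq·m) = 2√(15230 × 190) = 3402 N·s/m, so ζ = c/c_c = 624/3402 = 0.1834.
ω_d = ω_n√(1 − ζ²) = 8.953 × √(1 − 0.0336) = 8.801 rad/s.
f_d = ω_d/(2π) = 1.401 Hz.

1.40 Hz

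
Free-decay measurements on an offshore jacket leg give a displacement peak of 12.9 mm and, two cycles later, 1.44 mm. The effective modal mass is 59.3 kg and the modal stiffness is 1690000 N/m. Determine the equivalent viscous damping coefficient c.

3440 N·s/m

Logarithmic decrement δ = (1/n)·ln(x₀/x_n) = (1/2)·ln(12.9/1.44) = (1/2)·ln(8.958) = 1.096.
ζ = δ/√(4π² + δ²) = 1.096/√(39.48 + 1.20) = 1.096/6.378 = 0.1719.
c = ζ · 2√(km) = 0.1719 × 2√(1690000 × 59.3) = 0.1719 × 20020 = 3441 N·s/m.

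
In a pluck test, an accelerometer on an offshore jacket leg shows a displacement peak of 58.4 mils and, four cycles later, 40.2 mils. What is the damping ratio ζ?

Logarithmic decrement δ = (1/n)·ln(x₀/x_n) = (1/4)·ln(58.4/40.2) = (1/4)·ln(1.453) = 0.09336.
ζ = δ/√(4π² + δ²) = 0.09336/√(39.48 + 0.00872) = 0.09336/6.284 = 0.01486.

0.0149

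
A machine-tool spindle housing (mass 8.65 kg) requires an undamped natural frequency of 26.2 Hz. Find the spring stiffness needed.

234000 N/m

ω_n = 2πf_n = 2π × 26.2 = 164.6 rad/s.
k = m·ω_n² = 8.65 × 164.6² = 8.65 × 27100 = 234400 N/m.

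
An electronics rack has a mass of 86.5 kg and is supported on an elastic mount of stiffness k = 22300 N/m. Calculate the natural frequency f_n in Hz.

ω_n = √(k/m) = √(22300/86.5) = √257.8 = 16.06 rad/s.
f_n = ω_n/(2π) = 16.06/6.283 = 2.555 Hz.

2.56 Hz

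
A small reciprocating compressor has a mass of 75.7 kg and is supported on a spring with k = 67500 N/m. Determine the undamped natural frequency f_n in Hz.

4.75 Hz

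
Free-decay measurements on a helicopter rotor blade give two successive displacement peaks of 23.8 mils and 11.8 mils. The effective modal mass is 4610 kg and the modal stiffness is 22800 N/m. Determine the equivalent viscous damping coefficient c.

Logarithmic decrement δ = (1/n)·ln(x₀/x_n) = (1/1)·ln(23.8/11.8) = (1/1)·ln(2.017) = 0.7016.
ζ = δ/√(4π² + δ²) = 0.7016/√(39.48 + 0.492) = 0.7016/6.322 = 0.1110.
c = ζ · 2√(km) = 0.1110 × 2√(22800 × 4610) = 0.1110 × 20500 = 2275 N·s/m.

2280 N·s/m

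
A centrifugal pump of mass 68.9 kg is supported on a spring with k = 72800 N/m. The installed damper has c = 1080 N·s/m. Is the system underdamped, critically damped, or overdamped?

c_c = 2√(k·m) = 4479 N·s/m; ζ = c/c_c = 1080/4479 = 0.241.
Since ζ < 1 the system is underdamped.

underdamped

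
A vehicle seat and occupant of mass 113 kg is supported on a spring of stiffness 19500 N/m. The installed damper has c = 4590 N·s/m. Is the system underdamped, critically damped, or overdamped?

c_c = 2√(k·m) = 2969 N·s/m; ζ = c/c_c = 4590/2969 = 1.55.
Since ζ > 1 the system is overdamped.

overdamped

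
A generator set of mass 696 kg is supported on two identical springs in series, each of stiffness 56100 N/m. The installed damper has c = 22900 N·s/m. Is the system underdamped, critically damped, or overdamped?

overdamped

Series springs: 1/k_eq = 2/56100, so k_eq = 56100/2 = 28050 N/m.
c_c = 2√(k_eq·m) = 8837 N·s/m; ζ = c/c_c = 22900/8837 = 2.59.
Since ζ > 1 the system is overdamped.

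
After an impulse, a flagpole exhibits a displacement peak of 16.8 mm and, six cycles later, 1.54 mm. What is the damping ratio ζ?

Logarithmic decrement δ = (1/n)·ln(x₀/x_n) = (1/6)·ln(16.8/1.54) = (1/6)·ln(10.91) = 0.3983.
ζ = δ/√(4π² + δ²) = 0.3983/√(39.48 + 0.159) = 0.3983/6.296 = 0.06326.

0.0633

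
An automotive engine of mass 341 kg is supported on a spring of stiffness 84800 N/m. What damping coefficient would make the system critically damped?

10800 N·s/m

c_c = 2√(k·m) = 2√(84800 × 341) = 2 × 5377 = 10750 N·s/m.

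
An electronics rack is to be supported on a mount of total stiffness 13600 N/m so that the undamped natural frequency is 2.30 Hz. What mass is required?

65.1 kg

ω_n = 2πf_n = 2π × 2.30 = 14.45 rad/s.
m = k/ω_n² = 13600/14.45² = 13600/208.8 = 65.12 kg.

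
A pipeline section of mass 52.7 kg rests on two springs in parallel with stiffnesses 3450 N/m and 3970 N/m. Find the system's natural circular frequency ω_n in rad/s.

Parallel springs add: k_eq = 3450 + 3970 = 7420 N/m.
ω_n = √(k_eq/m) = √(7420/52.7) = √140.8 = 11.87 rad/s.

11.9 rad/s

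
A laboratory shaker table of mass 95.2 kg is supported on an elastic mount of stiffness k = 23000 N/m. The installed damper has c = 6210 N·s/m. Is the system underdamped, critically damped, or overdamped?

c_c = 2√(k·m) = 2959 N·s/m; ζ = c/c_c = 6210/2959 = 2.10.
Since ζ > 1 the system is overdamped.

overdamped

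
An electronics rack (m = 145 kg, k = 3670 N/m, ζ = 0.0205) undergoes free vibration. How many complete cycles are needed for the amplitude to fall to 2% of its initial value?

Logarithmic decrement δ = 2πζ/√(1 − ζ²) = 2π × 0.02050/√(1 − 0.000420) = 0.1288.
x_n/x₀ = e^(−nδ) ≤ 0.02; take ln: n ≥ ln(1/0.02)/δ = 3.912/0.1288 = 30.37.
So 31 complete cycles are required.

31 cycles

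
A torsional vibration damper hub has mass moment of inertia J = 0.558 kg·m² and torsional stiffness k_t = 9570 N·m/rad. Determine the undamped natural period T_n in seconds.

0.0480 s

ω_n = √(k_t/J) = √(9570/0.558) = √17150 = 131.0 rad/s.
T_n = 2π/ω_n = 6.283/131.0 = 0.04798 s.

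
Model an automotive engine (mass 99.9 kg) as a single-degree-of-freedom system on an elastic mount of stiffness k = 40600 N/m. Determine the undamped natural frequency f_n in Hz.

ω_n = √(k/m) = √(40600/99.9) = √406.4 = 20.16 rad/s.
f_n = ω_n/(2π) = 20.16/6.283 = 3.208 Hz.

3.21 Hz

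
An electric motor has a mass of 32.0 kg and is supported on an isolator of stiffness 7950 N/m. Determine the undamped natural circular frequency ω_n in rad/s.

ω_n = √(k/m) = √(7950/32.0) = √248.4 = 15.76 rad/s.

15.8 rad/s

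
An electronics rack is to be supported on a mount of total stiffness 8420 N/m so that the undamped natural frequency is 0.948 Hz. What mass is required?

237 kg

ω_n = 2πf_n = 2π × 0.948 = 5.956 rad/s.
m = k/ω_n² = 8420/5.956² = 8420/35.48 = 237.3 kg.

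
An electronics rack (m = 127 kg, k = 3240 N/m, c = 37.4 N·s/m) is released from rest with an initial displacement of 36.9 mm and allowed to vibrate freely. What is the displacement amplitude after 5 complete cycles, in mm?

ζ = c/(2√(km)) = 37.4/(2√(3240 × 127)) = 37.4/1283 = 0.02915.
Logarithmic decrement δ = 2πζ/√(1 − ζ²) = 2π × 0.02915/√(1 − 0.000850) = 0.1832.
After n cycles, x_n/x₀ = e^(−nδ), so x_5 = 36.9 × e^(−5 × 0.1832) = 36.9 × 0.4000 = 14.76 mm.

14.8 mm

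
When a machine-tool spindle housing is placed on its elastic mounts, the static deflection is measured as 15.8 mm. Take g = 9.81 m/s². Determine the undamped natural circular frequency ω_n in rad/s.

24.9 rad/s

ω_n = √(g/δ_st) = √(9.81/0.0158) = √620.9 = 24.92 rad/s.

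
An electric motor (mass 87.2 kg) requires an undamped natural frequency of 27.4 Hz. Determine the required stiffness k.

ω_n = 2πf_n = 2π × 27.4 = 172.2 rad/s.
k = m·ω_n² = 87.2 × 172.2² = 87.2 × 29640 = 2585000 N/m.

2580000 N/m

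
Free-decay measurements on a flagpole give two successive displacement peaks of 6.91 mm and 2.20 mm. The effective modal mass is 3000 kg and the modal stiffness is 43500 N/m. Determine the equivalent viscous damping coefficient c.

Logarithmic decrement δ = (1/n)·ln(x₀/x_n) = (1/1)·ln(6.91/2.20) = (1/1)·ln(3.141) = 1.145.
ζ = δ/√(4π² + δ²) = 1.145/√(39.48 + 1.31) = 1.145/6.387 = 0.1792.
c = ζ · 2√(km) = 0.1792 × 2√(43500 × 3000) = 0.1792 × 22850 = 4094 N·s/m.

4090 N·s/m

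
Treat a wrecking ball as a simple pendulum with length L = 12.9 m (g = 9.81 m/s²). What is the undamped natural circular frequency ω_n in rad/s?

For a simple pendulum ω_n = √(g/L) = √(9.81/12.9) = √0.7605 = 0.8720 rad/s.

0.872 rad/s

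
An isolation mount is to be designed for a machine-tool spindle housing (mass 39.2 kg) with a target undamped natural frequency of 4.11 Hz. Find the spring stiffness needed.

26100 N/m

ω_n = 2πf_n = 2π × 4.11 = 25.82 rad/s.
k = m·ω_n² = 39.2 × 25.82² = 39.2 × 666.9 = 26140 N/m.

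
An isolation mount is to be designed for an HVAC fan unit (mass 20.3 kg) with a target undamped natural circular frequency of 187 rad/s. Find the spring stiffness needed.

k = m·ω_n² = 20.3 × 187.0² = 20.3 × 34970 = 709900 N/m.

710000 N/m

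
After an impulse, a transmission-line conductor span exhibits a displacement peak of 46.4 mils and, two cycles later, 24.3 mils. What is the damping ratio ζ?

Logarithmic decrement δ = (1/n)·ln(x₀/x_n) = (1/2)·ln(46.4/24.3) = (1/2)·ln(1.909) = 0.3234.
ζ = δ/√(4π² + δ²) = 0.3234/√(39.48 + 0.105) = 0.3234/6.292 = 0.05140.

0.0514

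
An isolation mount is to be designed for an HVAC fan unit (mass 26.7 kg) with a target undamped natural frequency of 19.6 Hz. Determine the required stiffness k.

405000 N/m

ω_n = 2πf_n = 2π × 19.6 = 123.2 rad/s.
k = m·ω_n² = 26.7 × 123.2² = 26.7 × 15170 = 404900 N/m.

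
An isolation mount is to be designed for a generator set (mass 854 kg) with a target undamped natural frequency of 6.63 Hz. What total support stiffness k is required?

1480000 N/m

ω_n = 2πf_n = 2π × 6.63 = 41.66 rad/s.
k = m·ω_n² = 854 × 41.66² = 854 × 1735 = 1482000 N/m.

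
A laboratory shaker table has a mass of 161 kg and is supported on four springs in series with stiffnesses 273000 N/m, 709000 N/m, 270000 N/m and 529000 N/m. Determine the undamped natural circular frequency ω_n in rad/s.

24.1 rad/s

Series springs: 1/k_eq = 1/273000 + 1/709000 + 1/270000 + 1/529000 = 1.067×10^-5, so k_eq = 93740 N/m.
ω_n = √(k_eq/m) = √(93740/161) = √582.3 = 24.13 rad/s.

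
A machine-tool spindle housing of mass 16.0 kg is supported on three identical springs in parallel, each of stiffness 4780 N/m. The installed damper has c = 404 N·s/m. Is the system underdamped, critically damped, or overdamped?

underdamped

Parallel springs add: k_eq = 3 × 4780 = 14340 N/m.
c_c = 2√(k_eq·m) = 958.0 N·s/m; ζ = c/c_c = 404/958.0 = 0.422.
Since ζ < 1 the system is underdamped.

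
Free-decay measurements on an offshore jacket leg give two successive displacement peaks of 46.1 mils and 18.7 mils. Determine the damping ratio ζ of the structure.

Logarithmic decrement δ = (1/n)·ln(x₀/x_n) = (1/1)·ln(46.1/18.7) = (1/1)·ln(2.465) = 0.9023.
ζ = δ/√(4π² + δ²) = 0.9023/√(39.48 + 0.814) = 0.9023/6.348 = 0.1421.

0.142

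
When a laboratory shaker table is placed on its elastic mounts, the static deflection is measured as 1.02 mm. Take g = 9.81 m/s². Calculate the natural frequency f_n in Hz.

15.6 Hz

ω_n = √(g/δ_st) = √(9.81/0.00102) = √9618 = 98.07 rad/s.
f_n = ω_n/(2π) = 98.07/6.283 = 15.61 Hz.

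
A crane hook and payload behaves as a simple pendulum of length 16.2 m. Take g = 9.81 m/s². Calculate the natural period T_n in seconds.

For a simple pendulum ω_n = √(g/L) = √(9.81/16.2) = √0.6056 = 0.7782 rad/s.
T_n = 2π/ω_n = 6.283/0.7782 = 8.074 s.

8.07 s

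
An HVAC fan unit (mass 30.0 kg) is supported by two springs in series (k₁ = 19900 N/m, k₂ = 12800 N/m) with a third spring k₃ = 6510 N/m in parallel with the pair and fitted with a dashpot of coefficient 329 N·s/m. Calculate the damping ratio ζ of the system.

Series pair: k_s = k₁k₂/(k₁+k₂) = (19900)(12800)/(19900 + 12800) = 7790 N/m. In parallel with k₃: k_eq = 7790 + 6510 = 14300 N/m.
ω_n = √(k_eq/m) = √(14300/30.0) = 21.83 rad/s.
Critical damping c_c = 2√(k_eq·m) = 2√(14300 × 30.0) = 1310 N·s/m, so ζ = c/c_c = 329/1310 = 0.2512.

0.251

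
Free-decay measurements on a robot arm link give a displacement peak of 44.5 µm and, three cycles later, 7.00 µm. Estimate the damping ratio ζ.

0.0977

Logarithmic decrement δ = (1/n)·ln(x₀/x_n) = (1/3)·ln(44.5/7.00) = (1/3)·ln(6.357) = 0.6165.
ζ = δ/√(4π² + δ²) = 0.6165/√(39.48 + 0.380) = 0.6165/6.313 = 0.09765.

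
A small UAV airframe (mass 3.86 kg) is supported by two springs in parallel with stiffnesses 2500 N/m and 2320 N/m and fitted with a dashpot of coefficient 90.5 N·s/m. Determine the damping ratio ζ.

Parallel springs add: k_eq = 2500 + 2320 = 4820 N/m.
ω_n = √(k_eq/m) = √(4820/3.86) = 35.34 rad/s.
Critical damping c_c = 2√(k_eq·m) = 2√(4820 × 3.86) = 272.8 N·s/m, so ζ = c/c_c = 90.5/272.8 = 0.3317.

0.332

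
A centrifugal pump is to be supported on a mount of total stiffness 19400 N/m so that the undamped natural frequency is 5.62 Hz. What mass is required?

ω_n = 2πf_n = 2π × 5.62 = 35.31 rad/s.
m = k/ω_n² = 19400/35.31² = 19400/1247 = 15.56 kg.

15.6 kg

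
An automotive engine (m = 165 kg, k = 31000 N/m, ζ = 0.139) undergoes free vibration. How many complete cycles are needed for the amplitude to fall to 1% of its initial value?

6 cycles

Logarithmic decrement δ = 2πζ/√(1 − ζ²) = 2π × 0.1390/√(1 − 0.0193) = 0.8819.
x_n/x₀ = e^(−nδ) ≤ 0.01; take ln: n ≥ ln(1/0.01)/δ = 4.605/0.8819 = 5.222.
So 6 complete cycles are required.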